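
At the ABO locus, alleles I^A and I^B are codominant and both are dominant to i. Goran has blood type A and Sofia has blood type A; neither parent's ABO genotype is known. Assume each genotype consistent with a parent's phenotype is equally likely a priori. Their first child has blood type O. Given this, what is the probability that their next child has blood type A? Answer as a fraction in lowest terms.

3/4

Possible genotypes: Goran ∈ {I^A I^A, I^A i}; Sofia ∈ {I^A I^A, I^A i}.
Weight each parental genotype pair by prior × P(type-O child):
  I^A i × I^A i: posterior weight 1; P(next child type A) = 3/4.
Weighted sum = 3/4.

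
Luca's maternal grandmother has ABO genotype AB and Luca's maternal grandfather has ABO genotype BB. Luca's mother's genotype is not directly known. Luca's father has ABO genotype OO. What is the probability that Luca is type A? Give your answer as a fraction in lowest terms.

1/4

Luca's mother's ABO genotype from AB × BB: 1/2 AB, 1/2 BB.
Crossing each possibility with the father OO and summing P(type A): 1/2·1/2 + 1/2·0 = 1/4.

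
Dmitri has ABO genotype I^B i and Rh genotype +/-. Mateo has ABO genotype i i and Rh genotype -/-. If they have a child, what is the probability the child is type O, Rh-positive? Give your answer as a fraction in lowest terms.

ABO cross I^B i × i i → offspring phenotypes: 1/2 O, 1/2 B.
Rh cross +/- × -/- → 1/2 Rh+, 1/2 Rh-.
Independent loci: P(type O, Rh-positive) = 1/2 × 1/2 = 1/4.

1/4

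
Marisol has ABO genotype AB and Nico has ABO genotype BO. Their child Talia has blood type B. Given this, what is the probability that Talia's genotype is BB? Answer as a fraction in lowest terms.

Cross AB × BO → 1/4 AB, 1/4 AO, 1/4 BB, 1/4 BO.
Type-B genotypes among offspring: BB (1/4), BO (1/4); total 1/2.
P(BB | type B) = (1/4) / (1/2) = 1/2.

1/2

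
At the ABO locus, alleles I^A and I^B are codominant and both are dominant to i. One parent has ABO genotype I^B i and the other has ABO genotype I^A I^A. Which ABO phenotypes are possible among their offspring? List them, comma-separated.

Gametes from I^B i × I^A I^A give offspring ABO genotypes I^A I^B, I^A i, i.e. phenotypes A, AB.

A, AB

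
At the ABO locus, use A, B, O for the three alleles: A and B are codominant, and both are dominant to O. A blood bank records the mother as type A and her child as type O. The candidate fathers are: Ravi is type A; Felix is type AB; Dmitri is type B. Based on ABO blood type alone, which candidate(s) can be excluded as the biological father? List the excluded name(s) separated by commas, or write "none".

Felix

A candidate is excluded only if no genotype consistent with his phenotype could produce a type O child with a type A mother.
Felix (type AB): no genotype consistent with that phenotype can produce a type-O child with a type-A mother.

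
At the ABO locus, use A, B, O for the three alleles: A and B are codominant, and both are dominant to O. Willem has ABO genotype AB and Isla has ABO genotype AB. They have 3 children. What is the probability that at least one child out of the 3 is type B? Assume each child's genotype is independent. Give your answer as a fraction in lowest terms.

ABO cross AB × AB → 1/4 A, 1/4 B, 1/2 AB.
So P(type B) = 1/4 per child.
P(none) = (3/4)^3 = 27/64; P(at least one) = 1 − 27/64 = 37/64.

37/64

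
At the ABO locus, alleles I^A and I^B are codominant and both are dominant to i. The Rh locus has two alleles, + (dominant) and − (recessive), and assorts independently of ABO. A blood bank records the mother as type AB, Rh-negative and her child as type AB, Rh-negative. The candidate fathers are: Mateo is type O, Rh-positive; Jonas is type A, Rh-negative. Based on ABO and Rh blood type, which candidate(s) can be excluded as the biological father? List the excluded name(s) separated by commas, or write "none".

A candidate is excluded only if no genotype consistent with his phenotype could produce a type AB, Rh-negative child with a type AB, Rh-negative mother.
Mateo (type O, Rh+): no genotype consistent with that phenotype can produce a type-AB Rh- child with a type-AB mother.

Mateo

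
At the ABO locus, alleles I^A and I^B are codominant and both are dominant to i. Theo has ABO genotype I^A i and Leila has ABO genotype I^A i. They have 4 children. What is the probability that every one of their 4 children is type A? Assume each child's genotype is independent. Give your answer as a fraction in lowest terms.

81/256

ABO cross I^A i × I^A i → 1/4 O, 3/4 A.
So P(type A) = 3/4 per child.
All 4 independent: (3/4)^4 = 81/256.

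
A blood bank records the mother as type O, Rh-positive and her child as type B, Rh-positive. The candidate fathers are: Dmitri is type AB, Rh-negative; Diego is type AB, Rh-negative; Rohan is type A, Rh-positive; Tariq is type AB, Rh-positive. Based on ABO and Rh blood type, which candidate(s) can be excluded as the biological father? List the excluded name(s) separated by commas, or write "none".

A candidate is excluded only if no genotype consistent with his phenotype could produce a type B, Rh-positive child with a type O, Rh-positive mother.
Rohan (type A, Rh+): no genotype consistent with that phenotype can produce a type-B Rh+ child with a type-O mother.

Rohan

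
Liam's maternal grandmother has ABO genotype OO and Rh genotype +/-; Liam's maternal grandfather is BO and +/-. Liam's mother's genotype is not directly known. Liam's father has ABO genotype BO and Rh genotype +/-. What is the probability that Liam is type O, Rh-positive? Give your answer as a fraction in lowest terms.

Liam's mother's ABO genotype from OO × BO: 1/2 BO, 1/2 OO.
Crossing each possibility with the father BO and summing P(type O): 1/2·1/4 + 1/2·1/2 = 3/8.
Similarly for Rh via the mother's Rh distribution: P(Rh+) = 3/4.
Independent loci: 3/8 × 3/4 = 9/32.

9/32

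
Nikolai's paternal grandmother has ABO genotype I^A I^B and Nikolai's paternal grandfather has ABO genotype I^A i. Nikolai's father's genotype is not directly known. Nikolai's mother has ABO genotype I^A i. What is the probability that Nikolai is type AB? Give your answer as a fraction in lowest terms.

Nikolai's father's ABO genotype from I^A I^B × I^A i: 1/4 I^A I^A, 1/4 I^A I^B, 1/4 I^A i, 1/4 I^B i.
Crossing each possibility with the mother I^A i and summing P(type AB): 1/4·0 + 1/4·1/4 + 1/4·0 + 1/4·1/4 = 1/8.

1/8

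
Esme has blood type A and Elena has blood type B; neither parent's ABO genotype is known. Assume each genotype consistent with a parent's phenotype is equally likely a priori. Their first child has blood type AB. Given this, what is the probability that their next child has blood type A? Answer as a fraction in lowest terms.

5/36

Possible genotypes: Esme ∈ {I^A I^A, I^A i}; Elena ∈ {I^B I^B, I^B i}.
Weight each parental genotype pair by prior × P(type-AB child):
  I^A I^A × I^B I^B: posterior weight 4/9; P(next child type A) = 0.
  I^A I^A × I^B i: posterior weight 2/9; P(next child type A) = 1/2.
  I^A i × I^B I^B: posterior weight 2/9; P(next child type A) = 0.
  I^A i × I^B i: posterior weight 1/9; P(next child type A) = 1/4.
Weighted sum = 5/36.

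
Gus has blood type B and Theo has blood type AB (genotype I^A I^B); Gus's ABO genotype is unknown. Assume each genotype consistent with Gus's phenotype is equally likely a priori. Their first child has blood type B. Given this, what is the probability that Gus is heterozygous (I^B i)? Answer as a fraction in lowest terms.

Possible genotypes: Gus ∈ {I^B I^B, I^B i}; Theo ∈ {I^A I^B}.
Weight each parental genotype pair by prior × P(type-B child):
  I^B I^B × I^A I^B: posterior weight 1/2.
  I^B i × I^A I^B: posterior weight 1/2.
Sum the posterior weight over pairs where Gus is I^B i: 1/2.

1/2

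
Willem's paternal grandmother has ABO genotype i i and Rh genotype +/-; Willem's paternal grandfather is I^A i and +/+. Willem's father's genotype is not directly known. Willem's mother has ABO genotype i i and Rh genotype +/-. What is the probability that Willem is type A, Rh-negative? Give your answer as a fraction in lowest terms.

Willem's father's ABO genotype from i i × I^A i: 1/2 I^A i, 1/2 i i.
Crossing each possibility with the mother i i and summing P(type A): 1/2·1/2 + 1/2·0 = 1/4.
Similarly for Rh via the father's Rh distribution: P(Rh-) = 1/8.
Independent loci: 1/4 × 1/8 = 1/32.

1/32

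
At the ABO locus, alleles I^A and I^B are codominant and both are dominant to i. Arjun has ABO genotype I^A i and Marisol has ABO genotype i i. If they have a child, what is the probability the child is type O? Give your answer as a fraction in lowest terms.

ABO cross I^A i × i i → offspring phenotypes: 1/2 O, 1/2 A.
So P(type O) = 1/2.

1/2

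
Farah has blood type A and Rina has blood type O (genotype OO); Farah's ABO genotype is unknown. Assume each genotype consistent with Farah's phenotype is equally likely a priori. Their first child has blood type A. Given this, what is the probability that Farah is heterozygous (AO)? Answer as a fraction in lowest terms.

Possible genotypes: Farah ∈ {AA, AO}; Rina ∈ {OO}.
Weight each parental genotype pair by prior × P(type-A child):
  AA × OO: posterior weight 2/3.
  AO × OO: posterior weight 1/3.
Sum the posterior weight over pairs where Farah is AO: 1/3.

1/3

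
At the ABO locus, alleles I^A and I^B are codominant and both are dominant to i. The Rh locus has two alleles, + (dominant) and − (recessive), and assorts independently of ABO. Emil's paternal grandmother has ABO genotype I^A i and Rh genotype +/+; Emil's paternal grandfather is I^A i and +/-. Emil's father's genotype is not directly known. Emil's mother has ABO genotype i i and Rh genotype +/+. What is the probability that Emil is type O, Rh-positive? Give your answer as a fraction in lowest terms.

1/2

Emil's father's ABO genotype from I^A i × I^A i: 1/4 I^A I^A, 1/2 I^A i, 1/4 i i.
Crossing each possibility with the mother i i and summing P(type O): 1/4·0 + 1/2·1/2 + 1/4·1 = 1/2.
Similarly for Rh via the father's Rh distribution: P(Rh+) = 1.
Independent loci: 1/2 × 1 = 1/2.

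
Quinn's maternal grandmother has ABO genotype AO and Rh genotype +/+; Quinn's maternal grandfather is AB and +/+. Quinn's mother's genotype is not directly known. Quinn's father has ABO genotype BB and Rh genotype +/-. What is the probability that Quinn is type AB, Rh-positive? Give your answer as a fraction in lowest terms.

Quinn's mother's ABO genotype from AO × AB: 1/4 AA, 1/4 AB, 1/4 AO, 1/4 BO.
Crossing each possibility with the father BB and summing P(type AB): 1/4·1 + 1/4·1/2 + 1/4·1/2 + 1/4·0 = 1/2.
Similarly for Rh via the mother's Rh distribution: P(Rh+) = 1.
Independent loci: 1/2 × 1 = 1/2.

1/2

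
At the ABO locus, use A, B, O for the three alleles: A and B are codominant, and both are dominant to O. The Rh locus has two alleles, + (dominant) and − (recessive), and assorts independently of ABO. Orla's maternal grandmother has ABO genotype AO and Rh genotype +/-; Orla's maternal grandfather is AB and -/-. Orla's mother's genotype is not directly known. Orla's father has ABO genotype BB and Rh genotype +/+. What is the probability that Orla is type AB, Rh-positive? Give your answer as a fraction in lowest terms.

Orla's mother's ABO genotype from AO × AB: 1/4 AA, 1/4 AB, 1/4 AO, 1/4 BO.
Crossing each possibility with the father BB and summing P(type AB): 1/4·1 + 1/4·1/2 + 1/4·1/2 + 1/4·0 = 1/2.
Similarly for Rh via the mother's Rh distribution: P(Rh+) = 1.
Independent loci: 1/2 × 1 = 1/2.

1/2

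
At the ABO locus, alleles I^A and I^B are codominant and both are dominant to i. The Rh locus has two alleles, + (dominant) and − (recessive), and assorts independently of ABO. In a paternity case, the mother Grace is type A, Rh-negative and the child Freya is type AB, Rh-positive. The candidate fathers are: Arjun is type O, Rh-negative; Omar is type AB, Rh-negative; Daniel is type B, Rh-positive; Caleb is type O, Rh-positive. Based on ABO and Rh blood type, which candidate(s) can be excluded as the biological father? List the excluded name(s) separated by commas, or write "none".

Arjun, Omar, Caleb

A candidate is excluded only if no genotype consistent with his phenotype could produce a type AB, Rh-positive child with a type A, Rh-negative mother.
Arjun (type O, Rh-): no genotype consistent with that phenotype can produce a type-AB Rh+ child with a type-A mother.
Omar (type AB, Rh-): no genotype consistent with that phenotype can produce a type-AB Rh+ child with a type-A mother.
Caleb (type O, Rh+): no genotype consistent with that phenotype can produce a type-AB Rh+ child with a type-A mother.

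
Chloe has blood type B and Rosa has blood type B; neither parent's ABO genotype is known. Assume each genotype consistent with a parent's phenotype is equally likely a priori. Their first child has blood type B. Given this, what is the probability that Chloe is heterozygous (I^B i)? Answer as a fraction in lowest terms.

Possible genotypes: Chloe ∈ {I^B I^B, I^B i}; Rosa ∈ {I^B I^B, I^B i}.
Weight each parental genotype pair by prior × P(type-B child):
  I^B I^B × I^B I^B: posterior weight 4/15.
  I^B I^B × I^B i: posterior weight 4/15.
  I^B i × I^B I^B: posterior weight 4/15.
  I^B i × I^B i: posterior weight 1/5.
Sum the posterior weight over pairs where Chloe is I^B i: 7/15.

7/15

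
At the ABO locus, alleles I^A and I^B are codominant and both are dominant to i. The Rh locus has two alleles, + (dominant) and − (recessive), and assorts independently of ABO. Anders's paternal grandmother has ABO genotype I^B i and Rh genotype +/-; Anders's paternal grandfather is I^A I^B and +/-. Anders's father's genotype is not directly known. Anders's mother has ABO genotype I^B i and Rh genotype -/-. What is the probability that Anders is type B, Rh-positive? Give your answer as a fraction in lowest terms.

Anders's father's ABO genotype from I^B i × I^A I^B: 1/4 I^A I^B, 1/4 I^A i, 1/4 I^B I^B, 1/4 I^B i.
Crossing each possibility with the mother I^B i and summing P(type B): 1/4·1/2 + 1/4·1/4 + 1/4·1 + 1/4·3/4 = 5/8.
Similarly for Rh via the father's Rh distribution: P(Rh+) = 1/2.
Independent loci: 5/8 × 1/2 = 5/16.

5/16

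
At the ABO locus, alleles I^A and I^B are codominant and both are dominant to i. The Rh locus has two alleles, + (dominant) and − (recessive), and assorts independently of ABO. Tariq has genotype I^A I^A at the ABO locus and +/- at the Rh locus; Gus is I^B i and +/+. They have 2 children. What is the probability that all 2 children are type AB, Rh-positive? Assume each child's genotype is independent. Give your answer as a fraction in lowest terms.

1/4

ABO cross I^A I^A × I^B i → 1/2 A, 1/2 AB.
Rh cross +/- × +/+ → 1 Rh+; so P(type AB, Rh-positive) = 1/2 × 1 = 1/2 per child.
All 2 independent: (1/2)^2 = 1/4.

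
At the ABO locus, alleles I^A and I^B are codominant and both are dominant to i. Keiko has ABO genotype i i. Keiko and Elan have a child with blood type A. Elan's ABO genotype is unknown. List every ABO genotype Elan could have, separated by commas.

I^A I^A, I^A I^B, I^A i

For each candidate genotype of Elan, check whether crossing it with i i can produce every observed child phenotype.
  I^A I^A → possible child types {A} ✓
  I^A I^B → possible child types {A, B} ✓
  I^A i → possible child types {O, A} ✓
  I^B I^B → possible child types {B} ✗
  I^B i → possible child types {O, B} ✗
  i i → possible child types {O} ✗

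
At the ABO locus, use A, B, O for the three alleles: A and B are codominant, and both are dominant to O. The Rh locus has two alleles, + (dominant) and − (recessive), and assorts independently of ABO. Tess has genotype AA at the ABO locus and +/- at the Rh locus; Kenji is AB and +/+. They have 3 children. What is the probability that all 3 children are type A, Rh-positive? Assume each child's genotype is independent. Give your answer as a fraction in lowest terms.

ABO cross AA × AB → 1/2 A, 1/2 AB.
Rh cross +/- × +/+ → 1 Rh+; so P(type A, Rh-positive) = 1/2 × 1 = 1/2 per child.
All 3 independent: (1/2)^3 = 1/8.

1/8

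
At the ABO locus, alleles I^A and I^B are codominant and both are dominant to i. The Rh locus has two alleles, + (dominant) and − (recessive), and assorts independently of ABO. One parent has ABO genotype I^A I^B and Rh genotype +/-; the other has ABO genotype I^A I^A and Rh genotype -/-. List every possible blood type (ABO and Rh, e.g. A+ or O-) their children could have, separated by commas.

A+, A-, AB+, AB-

Gametes from I^A I^B × I^A I^A give offspring ABO genotypes I^A I^A, I^A I^B, i.e. phenotypes A, AB.
Rh cross +/- × -/- → phenotypes Rh+, Rh-.
Combining independently: A+, A-, AB+, AB-.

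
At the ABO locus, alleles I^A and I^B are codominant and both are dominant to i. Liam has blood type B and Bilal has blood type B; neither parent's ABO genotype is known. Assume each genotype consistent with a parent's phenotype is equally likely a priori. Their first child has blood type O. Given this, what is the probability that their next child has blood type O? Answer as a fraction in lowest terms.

1/4

Possible genotypes: Liam ∈ {I^B I^B, I^B i}; Bilal ∈ {I^B I^B, I^B i}.
Weight each parental genotype pair by prior × P(type-O child):
  I^B i × I^B i: posterior weight 1; P(next child type O) = 1/4.
Weighted sum = 1/4.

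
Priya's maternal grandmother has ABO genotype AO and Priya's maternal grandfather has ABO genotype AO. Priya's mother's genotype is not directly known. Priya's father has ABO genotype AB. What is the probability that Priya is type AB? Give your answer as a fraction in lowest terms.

1/4

Priya's mother's ABO genotype from AO × AO: 1/4 AA, 1/2 AO, 1/4 OO.
Crossing each possibility with the father AB and summing P(type AB): 1/4·1/2 + 1/2·1/4 + 1/4·0 = 1/4.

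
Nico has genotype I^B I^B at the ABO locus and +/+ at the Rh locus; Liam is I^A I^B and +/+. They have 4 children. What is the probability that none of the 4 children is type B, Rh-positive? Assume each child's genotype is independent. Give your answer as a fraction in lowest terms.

1/16

ABO cross I^B I^B × I^A I^B → 1/2 B, 1/2 AB.
Rh cross +/+ × +/+ → 1 Rh+; so P(type B, Rh-positive) = 1/2 × 1 = 1/2 per child.
P(not type B, Rh-positive) = 1/2 for one child; (1/2)^4 = 1/16.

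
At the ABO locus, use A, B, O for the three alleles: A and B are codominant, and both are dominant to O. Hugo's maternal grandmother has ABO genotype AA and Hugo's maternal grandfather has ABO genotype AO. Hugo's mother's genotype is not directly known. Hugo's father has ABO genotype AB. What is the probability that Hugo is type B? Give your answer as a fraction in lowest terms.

1/8

Hugo's mother's ABO genotype from AA × AO: 1/2 AA, 1/2 AO.
Crossing each possibility with the father AB and summing P(type B): 1/2·0 + 1/2·1/4 = 1/8.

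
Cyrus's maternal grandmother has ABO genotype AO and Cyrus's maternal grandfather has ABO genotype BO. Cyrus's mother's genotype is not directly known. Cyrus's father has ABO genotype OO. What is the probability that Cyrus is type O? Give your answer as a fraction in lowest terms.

1/2

Cyrus's mother's ABO genotype from AO × BO: 1/4 AB, 1/4 AO, 1/4 BO, 1/4 OO.
Crossing each possibility with the father OO and summing P(type O): 1/4·0 + 1/4·1/2 + 1/4·1/2 + 1/4·1 = 1/2.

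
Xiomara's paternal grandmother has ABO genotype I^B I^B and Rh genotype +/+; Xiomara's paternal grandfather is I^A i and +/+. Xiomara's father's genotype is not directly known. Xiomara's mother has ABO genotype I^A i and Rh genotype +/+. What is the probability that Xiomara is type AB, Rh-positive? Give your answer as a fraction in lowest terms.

Xiomara's father's ABO genotype from I^B I^B × I^A i: 1/2 I^A I^B, 1/2 I^B i.
Crossing each possibility with the mother I^A i and summing P(type AB): 1/2·1/4 + 1/2·1/4 = 1/4.
Similarly for Rh via the father's Rh distribution: P(Rh+) = 1.
Independent loci: 1/4 × 1 = 1/4.

1/4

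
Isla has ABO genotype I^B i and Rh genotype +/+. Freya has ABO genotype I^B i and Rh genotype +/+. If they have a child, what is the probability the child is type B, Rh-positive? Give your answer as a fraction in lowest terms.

3/4

ABO cross I^B i × I^B i → offspring phenotypes: 1/4 O, 3/4 B.
Rh cross +/+ × +/+ → 1 Rh+.
Independent loci: P(type B, Rh-positive) = 3/4 × 1 = 3/4.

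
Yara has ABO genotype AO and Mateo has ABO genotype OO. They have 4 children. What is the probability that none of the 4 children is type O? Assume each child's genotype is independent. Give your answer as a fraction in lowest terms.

1/16

ABO cross AO × OO → 1/2 O, 1/2 A.
So P(type O) = 1/2 per child.
P(not type O) = 1/2 for one child; (1/2)^4 = 1/16.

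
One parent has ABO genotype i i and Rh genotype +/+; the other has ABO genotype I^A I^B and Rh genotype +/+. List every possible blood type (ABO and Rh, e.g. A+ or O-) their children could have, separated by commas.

Gametes from i i × I^A I^B give offspring ABO genotypes I^A i, I^B i, i.e. phenotypes A, B.
Rh cross +/+ × +/+ → phenotypes Rh+.
Combining independently: A+, B+.

A+, B+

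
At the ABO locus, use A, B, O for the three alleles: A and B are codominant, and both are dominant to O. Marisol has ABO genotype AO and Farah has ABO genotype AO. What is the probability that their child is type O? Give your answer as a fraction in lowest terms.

1/4

ABO cross AO × AO → offspring phenotypes: 1/4 O, 3/4 A.
So P(type O) = 1/4.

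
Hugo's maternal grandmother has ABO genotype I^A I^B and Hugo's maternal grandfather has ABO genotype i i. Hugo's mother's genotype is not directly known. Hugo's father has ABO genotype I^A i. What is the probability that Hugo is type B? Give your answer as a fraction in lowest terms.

1/8

Hugo's mother's ABO genotype from I^A I^B × i i: 1/2 I^A i, 1/2 I^B i.
Crossing each possibility with the father I^A i and summing P(type B): 1/2·0 + 1/2·1/4 = 1/8.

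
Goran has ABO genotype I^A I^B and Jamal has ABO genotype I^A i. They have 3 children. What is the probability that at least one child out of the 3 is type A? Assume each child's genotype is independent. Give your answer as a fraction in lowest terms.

ABO cross I^A I^B × I^A i → 1/2 A, 1/4 B, 1/4 AB.
So P(type A) = 1/2 per child.
P(none) = (1/2)^3 = 1/8; P(at least one) = 1 − 1/8 = 7/8.

7/8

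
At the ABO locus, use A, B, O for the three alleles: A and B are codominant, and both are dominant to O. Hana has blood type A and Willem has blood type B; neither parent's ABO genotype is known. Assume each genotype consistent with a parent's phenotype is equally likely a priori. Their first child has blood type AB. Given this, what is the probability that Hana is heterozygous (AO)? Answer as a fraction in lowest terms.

1/3

Possible genotypes: Hana ∈ {AA, AO}; Willem ∈ {BB, BO}.
Weight each parental genotype pair by prior × P(type-AB child):
  AA × BB: posterior weight 4/9.
  AA × BO: posterior weight 2/9.
  AO × BB: posterior weight 2/9.
  AO × BO: posterior weight 1/9.
Sum the posterior weight over pairs where Hana is AO: 1/3.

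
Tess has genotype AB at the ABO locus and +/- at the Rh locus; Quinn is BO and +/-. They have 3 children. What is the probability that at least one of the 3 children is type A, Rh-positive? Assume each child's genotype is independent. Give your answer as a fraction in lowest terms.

1899/4096

ABO cross AB × BO → 1/4 A, 1/2 B, 1/4 AB.
Rh cross +/- × +/- → 3/4 Rh+, 1/4 Rh-; so P(type A, Rh-positive) = 1/4 × 3/4 = 3/16 per child.
P(none) = (13/16)^3 = 2197/4096; P(at least one) = 1 − 2197/4096 = 1899/4096.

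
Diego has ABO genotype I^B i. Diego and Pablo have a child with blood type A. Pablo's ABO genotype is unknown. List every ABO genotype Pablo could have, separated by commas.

For each candidate genotype of Pablo, check whether crossing it with I^B i can produce every observed child phenotype.
  I^A I^A → possible child types {A, AB} ✓
  I^A I^B → possible child types {A, B, AB} ✓
  I^A i → possible child types {O, A, B, AB} ✓
  I^B I^B → possible child types {B} ✗
  I^B i → possible child types {O, B} ✗
  i i → possible child types {O, B} ✗

I^A I^A, I^A I^B, I^A i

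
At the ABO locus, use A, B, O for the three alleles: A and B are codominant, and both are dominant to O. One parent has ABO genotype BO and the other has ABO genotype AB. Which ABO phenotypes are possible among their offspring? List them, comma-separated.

Gametes from BO × AB give offspring ABO genotypes AB, AO, BB, BO, i.e. phenotypes A, B, AB.

A, B, AB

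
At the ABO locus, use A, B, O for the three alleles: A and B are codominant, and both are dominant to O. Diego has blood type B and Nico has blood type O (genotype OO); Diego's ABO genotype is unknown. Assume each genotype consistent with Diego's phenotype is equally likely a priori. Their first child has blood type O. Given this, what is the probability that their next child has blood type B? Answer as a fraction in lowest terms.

Possible genotypes: Diego ∈ {BB, BO}; Nico ∈ {OO}.
Weight each parental genotype pair by prior × P(type-O child):
  BO × OO: posterior weight 1; P(next child type B) = 1/2.
Weighted sum = 1/2.

1/2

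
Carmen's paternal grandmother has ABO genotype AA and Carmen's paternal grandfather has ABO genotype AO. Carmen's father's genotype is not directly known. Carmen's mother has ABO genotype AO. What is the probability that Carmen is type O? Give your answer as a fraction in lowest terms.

1/8

Carmen's father's ABO genotype from AA × AO: 1/2 AA, 1/2 AO.
Crossing each possibility with the mother AO and summing P(type O): 1/2·0 + 1/2·1/4 = 1/8.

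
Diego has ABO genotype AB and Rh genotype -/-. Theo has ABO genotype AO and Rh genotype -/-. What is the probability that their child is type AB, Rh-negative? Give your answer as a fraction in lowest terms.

ABO cross AB × AO → offspring phenotypes: 1/2 A, 1/4 B, 1/4 AB.
Rh cross -/- × -/- → 1 Rh-.
Independent loci: P(type AB, Rh-negative) = 1/4 × 1 = 1/4.

1/4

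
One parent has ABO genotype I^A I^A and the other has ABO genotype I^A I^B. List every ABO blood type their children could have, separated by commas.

A, AB

Gametes from I^A I^A × I^A I^B give offspring ABO genotypes I^A I^A, I^A I^B, i.e. phenotypes A, AB.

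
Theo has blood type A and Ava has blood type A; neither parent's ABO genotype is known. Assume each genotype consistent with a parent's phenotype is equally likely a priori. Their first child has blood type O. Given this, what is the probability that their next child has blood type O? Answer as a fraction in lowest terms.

1/4

Possible genotypes: Theo ∈ {AA, AO}; Ava ∈ {AA, AO}.
Weight each parental genotype pair by prior × P(type-O child):
  AO × AO: posterior weight 1; P(next child type O) = 1/4.
Weighted sum = 1/4.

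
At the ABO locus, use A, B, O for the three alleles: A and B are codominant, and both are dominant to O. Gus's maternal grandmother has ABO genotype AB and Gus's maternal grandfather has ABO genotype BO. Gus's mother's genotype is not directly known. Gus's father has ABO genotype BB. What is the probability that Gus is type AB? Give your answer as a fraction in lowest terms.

Gus's mother's ABO genotype from AB × BO: 1/4 AB, 1/4 AO, 1/4 BB, 1/4 BO.
Crossing each possibility with the father BB and summing P(type AB): 1/4·1/2 + 1/4·1/2 + 1/4·0 + 1/4·0 = 1/4.

1/4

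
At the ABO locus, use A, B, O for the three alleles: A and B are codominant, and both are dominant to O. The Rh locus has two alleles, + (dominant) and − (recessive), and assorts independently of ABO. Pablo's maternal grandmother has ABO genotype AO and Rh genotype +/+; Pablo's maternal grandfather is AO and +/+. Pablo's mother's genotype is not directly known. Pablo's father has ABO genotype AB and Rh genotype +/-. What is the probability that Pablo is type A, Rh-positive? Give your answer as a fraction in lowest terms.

1/2

Pablo's mother's ABO genotype from AO × AO: 1/4 AA, 1/2 AO, 1/4 OO.
Crossing each possibility with the father AB and summing P(type A): 1/4·1/2 + 1/2·1/2 + 1/4·1/2 = 1/2.
Similarly for Rh via the mother's Rh distribution: P(Rh+) = 1.
Independent loci: 1/2 × 1 = 1/2.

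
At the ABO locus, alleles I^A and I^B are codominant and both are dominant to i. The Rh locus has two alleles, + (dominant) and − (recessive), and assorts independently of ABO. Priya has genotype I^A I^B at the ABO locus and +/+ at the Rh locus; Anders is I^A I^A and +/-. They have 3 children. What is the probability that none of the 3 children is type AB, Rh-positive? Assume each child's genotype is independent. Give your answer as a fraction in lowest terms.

ABO cross I^A I^B × I^A I^A → 1/2 A, 1/2 AB.
Rh cross +/+ × +/- → 1 Rh+; so P(type AB, Rh-positive) = 1/2 × 1 = 1/2 per child.
P(not type AB, Rh-positive) = 1/2 for one child; (1/2)^3 = 1/8.

1/8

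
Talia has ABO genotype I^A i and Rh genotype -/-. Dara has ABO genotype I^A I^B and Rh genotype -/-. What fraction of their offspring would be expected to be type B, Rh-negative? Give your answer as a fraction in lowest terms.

1/4

ABO cross I^A i × I^A I^B → offspring phenotypes: 1/2 A, 1/4 B, 1/4 AB.
Rh cross -/- × -/- → 1 Rh-.
Independent loci: P(type B, Rh-negative) = 1/4 × 1 = 1/4.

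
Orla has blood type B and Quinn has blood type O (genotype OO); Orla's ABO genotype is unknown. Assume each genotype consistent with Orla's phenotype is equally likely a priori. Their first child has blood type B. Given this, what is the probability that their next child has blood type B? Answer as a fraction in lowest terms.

Possible genotypes: Orla ∈ {BB, BO}; Quinn ∈ {OO}.
Weight each parental genotype pair by prior × P(type-B child):
  BB × OO: posterior weight 2/3; P(next child type B) = 1.
  BO × OO: posterior weight 1/3; P(next child type B) = 1/2.
Weighted sum = 5/6.

5/6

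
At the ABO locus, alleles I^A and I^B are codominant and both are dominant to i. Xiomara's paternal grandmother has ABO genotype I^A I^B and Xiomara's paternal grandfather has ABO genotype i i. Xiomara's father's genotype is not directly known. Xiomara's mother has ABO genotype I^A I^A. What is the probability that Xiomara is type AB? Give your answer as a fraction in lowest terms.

1/4

Xiomara's father's ABO genotype from I^A I^B × i i: 1/2 I^A i, 1/2 I^B i.
Crossing each possibility with the mother I^A I^A and summing P(type AB): 1/2·0 + 1/2·1/2 = 1/4.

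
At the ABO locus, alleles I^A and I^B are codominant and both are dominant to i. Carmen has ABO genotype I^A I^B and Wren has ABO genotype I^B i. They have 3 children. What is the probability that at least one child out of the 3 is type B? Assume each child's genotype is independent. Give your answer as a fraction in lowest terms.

ABO cross I^A I^B × I^B i → 1/4 A, 1/2 B, 1/4 AB.
So P(type B) = 1/2 per child.
P(none) = (1/2)^3 = 1/8; P(at least one) = 1 − 1/8 = 7/8.

7/8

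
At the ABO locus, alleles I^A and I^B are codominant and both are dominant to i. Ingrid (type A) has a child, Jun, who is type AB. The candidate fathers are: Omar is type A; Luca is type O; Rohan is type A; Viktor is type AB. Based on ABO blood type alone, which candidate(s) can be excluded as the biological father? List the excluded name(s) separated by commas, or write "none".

A candidate is excluded only if no genotype consistent with his phenotype could produce a type AB child with a type A mother.
Omar (type A): no genotype consistent with that phenotype can produce a type-AB child with a type-A mother.
Luca (type O): no genotype consistent with that phenotype can produce a type-AB child with a type-A mother.
Rohan (type A): no genotype consistent with that phenotype can produce a type-AB child with a type-A mother.

Omar, Luca, Rohan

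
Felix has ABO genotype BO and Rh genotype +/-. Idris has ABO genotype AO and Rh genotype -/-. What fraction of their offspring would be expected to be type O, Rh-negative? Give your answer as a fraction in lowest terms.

ABO cross BO × AO → offspring phenotypes: 1/4 O, 1/4 A, 1/4 B, 1/4 AB.
Rh cross +/- × -/- → 1/2 Rh+, 1/2 Rh-.
Independent loci: P(type O, Rh-negative) = 1/4 × 1/2 = 1/8.

1/8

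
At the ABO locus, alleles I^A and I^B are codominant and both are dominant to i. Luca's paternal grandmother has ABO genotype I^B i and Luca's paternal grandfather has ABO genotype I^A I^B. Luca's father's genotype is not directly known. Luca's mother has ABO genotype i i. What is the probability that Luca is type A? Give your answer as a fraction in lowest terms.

1/4

Luca's father's ABO genotype from I^B i × I^A I^B: 1/4 I^A I^B, 1/4 I^A i, 1/4 I^B I^B, 1/4 I^B i.
Crossing each possibility with the mother i i and summing P(type A): 1/4·1/2 + 1/4·1/2 + 1/4·0 + 1/4·0 = 1/4.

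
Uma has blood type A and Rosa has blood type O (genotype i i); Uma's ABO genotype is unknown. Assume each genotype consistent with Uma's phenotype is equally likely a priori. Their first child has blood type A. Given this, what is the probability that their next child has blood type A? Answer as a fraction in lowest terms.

5/6

Possible genotypes: Uma ∈ {I^A I^A, I^A i}; Rosa ∈ {i i}.
Weight each parental genotype pair by prior × P(type-A child):
  I^A I^A × i i: posterior weight 2/3; P(next child type A) = 1.
  I^A i × i i: posterior weight 1/3; P(next child type A) = 1/2.
Weighted sum = 5/6.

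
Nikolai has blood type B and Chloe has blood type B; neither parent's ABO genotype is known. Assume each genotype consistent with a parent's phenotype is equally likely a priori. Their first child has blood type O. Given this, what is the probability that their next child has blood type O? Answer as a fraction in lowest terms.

Possible genotypes: Nikolai ∈ {BB, BO}; Chloe ∈ {BB, BO}.
Weight each parental genotype pair by prior × P(type-O child):
  BO × BO: posterior weight 1; P(next child type O) = 1/4.
Weighted sum = 1/4.

1/4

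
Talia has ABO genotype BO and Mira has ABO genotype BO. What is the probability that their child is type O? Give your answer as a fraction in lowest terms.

1/4

ABO cross BO × BO → offspring phenotypes: 1/4 O, 3/4 B.
So P(type O) = 1/4.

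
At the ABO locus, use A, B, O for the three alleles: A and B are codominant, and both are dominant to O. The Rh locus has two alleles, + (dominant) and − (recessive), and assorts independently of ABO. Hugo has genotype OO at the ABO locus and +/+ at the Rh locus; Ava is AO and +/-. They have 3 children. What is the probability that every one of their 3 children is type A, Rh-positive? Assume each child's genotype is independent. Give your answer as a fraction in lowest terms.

ABO cross OO × AO → 1/2 O, 1/2 A.
Rh cross +/+ × +/- → 1 Rh+; so P(type A, Rh-positive) = 1/2 × 1 = 1/2 per child.
All 3 independent: (1/2)^3 = 1/8.

1/8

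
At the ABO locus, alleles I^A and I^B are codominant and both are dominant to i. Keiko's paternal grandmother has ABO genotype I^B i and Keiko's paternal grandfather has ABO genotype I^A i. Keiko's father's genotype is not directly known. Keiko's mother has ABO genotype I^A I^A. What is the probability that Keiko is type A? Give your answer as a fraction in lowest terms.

Keiko's father's ABO genotype from I^B i × I^A i: 1/4 I^A I^B, 1/4 I^A i, 1/4 I^B i, 1/4 i i.
Crossing each possibility with the mother I^A I^A and summing P(type A): 1/4·1/2 + 1/4·1 + 1/4·1/2 + 1/4·1 = 3/4.

3/4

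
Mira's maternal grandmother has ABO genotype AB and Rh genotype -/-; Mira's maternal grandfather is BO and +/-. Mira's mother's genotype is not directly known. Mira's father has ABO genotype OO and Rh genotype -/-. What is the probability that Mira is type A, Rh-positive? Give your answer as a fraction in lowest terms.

1/16

Mira's mother's ABO genotype from AB × BO: 1/4 AB, 1/4 AO, 1/4 BB, 1/4 BO.
Crossing each possibility with the father OO and summing P(type A): 1/4·1/2 + 1/4·1/2 + 1/4·0 + 1/4·0 = 1/4.
Similarly for Rh via the mother's Rh distribution: P(Rh+) = 1/4.
Independent loci: 1/4 × 1/4 = 1/16.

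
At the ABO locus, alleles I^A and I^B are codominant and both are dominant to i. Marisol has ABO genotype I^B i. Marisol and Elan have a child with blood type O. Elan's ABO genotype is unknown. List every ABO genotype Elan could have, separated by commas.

I^A i, I^B i, i i

For each candidate genotype of Elan, check whether crossing it with I^B i can produce every observed child phenotype.
  I^A I^A → possible child types {A, AB} ✗
  I^A I^B → possible child types {A, B, AB} ✗
  I^A i → possible child types {O, A, B, AB} ✓
  I^B I^B → possible child types {B} ✗
  I^B i → possible child types {O, B} ✓
  i i → possible child types {O, B} ✓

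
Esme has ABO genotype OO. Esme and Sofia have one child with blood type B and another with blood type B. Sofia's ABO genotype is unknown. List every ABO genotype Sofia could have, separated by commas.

AB, BB, BO

For each candidate genotype of Sofia, check whether crossing it with OO can produce every observed child phenotype.
  AA → possible child types {A} ✗
  AB → possible child types {A, B} ✓
  AO → possible child types {O, A} ✗
  BB → possible child types {B} ✓
  BO → possible child types {O, B} ✓
  OO → possible child types {O} ✗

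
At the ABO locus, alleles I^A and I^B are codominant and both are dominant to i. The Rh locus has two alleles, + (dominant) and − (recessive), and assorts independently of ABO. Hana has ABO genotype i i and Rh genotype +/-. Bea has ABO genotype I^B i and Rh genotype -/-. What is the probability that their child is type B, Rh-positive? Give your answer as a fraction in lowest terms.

ABO cross i i × I^B i → offspring phenotypes: 1/2 O, 1/2 B.
Rh cross +/- × -/- → 1/2 Rh+, 1/2 Rh-.
Independent loci: P(type B, Rh-positive) = 1/2 × 1/2 = 1/4.

1/4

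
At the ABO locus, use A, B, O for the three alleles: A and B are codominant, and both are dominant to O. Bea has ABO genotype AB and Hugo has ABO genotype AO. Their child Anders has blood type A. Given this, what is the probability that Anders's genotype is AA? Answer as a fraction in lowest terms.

1/2

Cross AB × AO → 1/4 AA, 1/4 AB, 1/4 AO, 1/4 BO.
Type-A genotypes among offspring: AA (1/4), AO (1/4); total 1/2.
P(AA | type A) = (1/4) / (1/2) = 1/2.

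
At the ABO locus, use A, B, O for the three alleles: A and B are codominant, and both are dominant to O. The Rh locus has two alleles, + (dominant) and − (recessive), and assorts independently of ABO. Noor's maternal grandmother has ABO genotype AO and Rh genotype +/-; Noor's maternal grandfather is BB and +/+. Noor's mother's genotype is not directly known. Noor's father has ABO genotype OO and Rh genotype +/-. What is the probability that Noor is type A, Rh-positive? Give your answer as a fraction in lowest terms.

7/32

Noor's mother's ABO genotype from AO × BB: 1/2 AB, 1/2 BO.
Crossing each possibility with the father OO and summing P(type A): 1/2·1/2 + 1/2·0 = 1/4.
Similarly for Rh via the mother's Rh distribution: P(Rh+) = 7/8.
Independent loci: 1/4 × 7/8 = 7/32.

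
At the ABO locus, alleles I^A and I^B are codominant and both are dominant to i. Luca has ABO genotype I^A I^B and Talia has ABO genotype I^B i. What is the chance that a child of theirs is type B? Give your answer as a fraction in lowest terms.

ABO cross I^A I^B × I^B i → offspring phenotypes: 1/4 A, 1/2 B, 1/4 AB.
So P(type B) = 1/2.

1/2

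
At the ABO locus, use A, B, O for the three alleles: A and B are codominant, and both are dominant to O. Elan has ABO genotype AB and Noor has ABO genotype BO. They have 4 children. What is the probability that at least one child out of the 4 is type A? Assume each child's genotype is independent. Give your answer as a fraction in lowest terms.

ABO cross AB × BO → 1/4 A, 1/2 B, 1/4 AB.
So P(type A) = 1/4 per child.
P(none) = (3/4)^4 = 81/256; P(at least one) = 1 − 81/256 = 175/256.

175/256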